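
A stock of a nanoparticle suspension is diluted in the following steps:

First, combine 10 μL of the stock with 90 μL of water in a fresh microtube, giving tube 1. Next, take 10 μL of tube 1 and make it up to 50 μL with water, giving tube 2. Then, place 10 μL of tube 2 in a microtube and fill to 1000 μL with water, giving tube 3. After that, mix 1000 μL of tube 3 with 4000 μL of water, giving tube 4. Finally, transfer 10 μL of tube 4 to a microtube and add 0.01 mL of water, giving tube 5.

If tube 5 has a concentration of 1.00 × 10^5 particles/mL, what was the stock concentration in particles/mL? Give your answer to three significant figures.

Step 1: 10 μL + 90 μL = 100 μL total → factor 100/10 = 10
Step 2: 10 μL brought to 50 μL → factor 50/10 = 5
Step 3: 10 μL brought to 1000 μL → factor 1000/10 = 100
Step 4: 1000 μL + 4000 μL = 5000 μL total → factor 5000/1000 = 5
Step 5: 10 μL + 0.01 mL = 20 μL total → factor 20/10 = 2
Overall dilution factor = 10 × 5 × 100 × 5 × 2 = 50000
Stock = 1.00 × 10^5 particles/mL × 50000 = 5.00 × 10^9 particles/mL

5.00 × 10^9 particles/mL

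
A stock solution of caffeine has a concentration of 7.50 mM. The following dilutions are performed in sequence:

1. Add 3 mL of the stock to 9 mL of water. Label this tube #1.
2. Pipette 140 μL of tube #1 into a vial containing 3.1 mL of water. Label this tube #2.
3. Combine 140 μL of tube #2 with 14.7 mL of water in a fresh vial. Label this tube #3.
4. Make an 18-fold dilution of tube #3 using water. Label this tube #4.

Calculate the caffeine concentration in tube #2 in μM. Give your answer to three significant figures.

81.0 μM

Step 1: 3 mL + 9 mL = 12 mL total → factor 12/3 = 4
Step 2: 140 μL + 3.1 mL = 3240 μL total → factor 3240/140 = 23.143
Dilution factor through tube #2 = 4 × 23.143 = 92.571
[tube #2] = 7.50 mM / 92.571 = 0.08102 mM = 81.0 μM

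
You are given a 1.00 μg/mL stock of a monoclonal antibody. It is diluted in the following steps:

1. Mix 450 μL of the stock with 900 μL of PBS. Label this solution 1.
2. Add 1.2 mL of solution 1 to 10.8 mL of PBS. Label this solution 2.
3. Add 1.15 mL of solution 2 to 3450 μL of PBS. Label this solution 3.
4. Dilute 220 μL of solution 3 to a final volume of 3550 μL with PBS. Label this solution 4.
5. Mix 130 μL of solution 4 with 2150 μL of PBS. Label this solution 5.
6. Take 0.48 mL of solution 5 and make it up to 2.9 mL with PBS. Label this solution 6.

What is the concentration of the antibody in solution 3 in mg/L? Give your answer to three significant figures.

Step 1: 450 μL + 900 μL = 1350 μL total → factor 1350/450 = 3
Step 2: 1.2 mL + 10.8 mL = 12 mL total → factor 12/1.2 = 10
Step 3: 1.15 mL + 3450 μL = 4.6 mL total → factor 4.6/1.15 = 4
Dilution factor through solution 3 = 3 × 10 × 4 = 120
[solution 3] = 1.00 μg/mL / 120 = 0.008333 μg/mL = 0.00833 mg/L

0.00833 mg/L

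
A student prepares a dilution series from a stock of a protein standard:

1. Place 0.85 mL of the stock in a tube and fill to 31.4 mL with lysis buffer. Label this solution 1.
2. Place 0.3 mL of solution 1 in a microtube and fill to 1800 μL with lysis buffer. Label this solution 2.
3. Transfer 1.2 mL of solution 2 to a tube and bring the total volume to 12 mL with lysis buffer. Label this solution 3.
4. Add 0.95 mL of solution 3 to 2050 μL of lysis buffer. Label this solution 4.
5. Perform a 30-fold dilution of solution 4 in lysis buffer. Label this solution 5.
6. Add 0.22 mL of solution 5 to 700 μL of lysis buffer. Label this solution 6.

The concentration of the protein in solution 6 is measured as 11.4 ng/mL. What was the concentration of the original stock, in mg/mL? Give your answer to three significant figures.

10.0 mg/mL

Step 1: 0.85 mL brought to 31.4 mL → factor 31.4/0.85 = 36.941
Step 2: 0.3 mL brought to 1800 μL → factor 1.8/0.3 = 6
Step 3: 1.2 mL brought to 12 mL → factor 12/1.2 = 10
Step 4: 0.95 mL + 2050 μL = 3 mL total → factor 3/0.95 = 3.1579
Step 5: 30-fold → factor 30
Step 6: 0.22 mL + 700 μL = 0.92 mL total → factor 0.92/0.22 = 4.1818
Overall dilution factor = 36.941 × 6 × 10 × 3.1579 × 30 × 4.1818 = 8.781 × 10^5
Stock = 11.4 ng/mL × 8.781 × 10^5 = 1.001 × 10^7 ng/mL = 10.0 mg/mL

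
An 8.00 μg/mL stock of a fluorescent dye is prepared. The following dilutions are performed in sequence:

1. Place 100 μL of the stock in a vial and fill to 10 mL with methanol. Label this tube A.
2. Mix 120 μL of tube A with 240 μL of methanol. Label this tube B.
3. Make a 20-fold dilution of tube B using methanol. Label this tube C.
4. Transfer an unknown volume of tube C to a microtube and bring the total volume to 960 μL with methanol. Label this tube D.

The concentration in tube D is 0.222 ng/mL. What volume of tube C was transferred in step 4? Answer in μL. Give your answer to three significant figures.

Step 1: 100 μL brought to 10 mL → factor 10000/100 = 100
Step 2: 120 μL + 240 μL = 360 μL total → factor 360/120 = 3
Step 3: 20-fold → factor 20
Step 4: v brought to 960 μL → factor = 960 μL/v
Product of known-step factors = 6000
Overall factor = 8.00 μg/mL / (0.222 ng/mL) = 36036
Step-4 factor = 36036 / 6000 = 6.006
v = 960 μL / 6.006 = 160 μL

160 μL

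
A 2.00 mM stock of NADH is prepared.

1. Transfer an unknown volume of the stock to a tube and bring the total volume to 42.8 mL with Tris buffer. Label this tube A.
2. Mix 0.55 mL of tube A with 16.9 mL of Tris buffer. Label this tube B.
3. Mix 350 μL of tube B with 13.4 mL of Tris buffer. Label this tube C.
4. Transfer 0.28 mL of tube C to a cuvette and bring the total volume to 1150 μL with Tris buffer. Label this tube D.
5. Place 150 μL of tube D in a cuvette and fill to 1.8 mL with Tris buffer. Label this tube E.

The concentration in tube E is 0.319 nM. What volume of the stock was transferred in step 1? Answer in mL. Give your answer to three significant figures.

0.419 mL

Step 1: v brought to 42.8 mL → factor = 42.8 mL/v
Step 2: 0.55 mL + 16.9 mL = 17.45 mL total → factor 17.45/0.55 = 31.727
Step 3: 350 μL + 13.4 mL = 13750 μL total → factor 13750/350 = 39.286
Step 4: 0.28 mL brought to 1150 μL → factor 1.15/0.28 = 4.1071
Step 5: 150 μL brought to 1.8 mL → factor 1800/150 = 12
Product of known-step factors = 61431
Overall factor = 2.00 mM / (0.319 nM) = 6.2696 × 10^6
Step-1 factor = 6.2696 × 10^6 / 61431 = 102.06
v = 42.8 mL / 102.06 = 0.419 mL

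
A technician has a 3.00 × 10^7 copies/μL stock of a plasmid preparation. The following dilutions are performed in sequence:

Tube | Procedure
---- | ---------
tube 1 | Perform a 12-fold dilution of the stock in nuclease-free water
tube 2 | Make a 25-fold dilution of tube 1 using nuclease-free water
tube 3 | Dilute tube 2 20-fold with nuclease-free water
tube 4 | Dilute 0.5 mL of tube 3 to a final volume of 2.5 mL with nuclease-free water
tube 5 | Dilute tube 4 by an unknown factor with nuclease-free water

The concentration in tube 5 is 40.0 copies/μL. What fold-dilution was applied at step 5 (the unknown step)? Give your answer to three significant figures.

Step 1: 12-fold → factor 12
Step 2: 25-fold → factor 25
Step 3: 20-fold → factor 20
Step 4: 0.5 mL brought to 2.5 mL → factor 2.5/0.5 = 5
Step 5: unknown factor x
Product of known-step factors = 30000
Overall factor = 3.00 × 10^7 copies/μL / (40.0 copies/μL) = 7.5 × 10^5
x = 7.5 × 10^5 / 30000 = 25.0

25.0-fold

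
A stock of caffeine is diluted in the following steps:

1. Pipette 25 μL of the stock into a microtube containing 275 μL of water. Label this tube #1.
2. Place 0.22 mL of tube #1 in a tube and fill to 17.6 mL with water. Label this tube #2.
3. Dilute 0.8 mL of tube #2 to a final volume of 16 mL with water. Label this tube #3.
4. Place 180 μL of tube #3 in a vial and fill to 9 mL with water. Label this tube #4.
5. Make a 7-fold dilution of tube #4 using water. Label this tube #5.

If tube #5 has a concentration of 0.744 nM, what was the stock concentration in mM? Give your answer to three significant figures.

5.00 mM

Step 1: 25 μL + 275 μL = 300 μL total → factor 300/25 = 12
Step 2: 0.22 mL brought to 17.6 mL → factor 17.6/0.22 = 80
Step 3: 0.8 mL brought to 16 mL → factor 16/0.8 = 20
Step 4: 180 μL brought to 9 mL → factor 9000/180 = 50
Step 5: 7-fold → factor 7
Overall dilution factor = 12 × 80 × 20 × 50 × 7 = 6.72 × 10^6
Stock = 0.744 nM × 6.72 × 10^6 = 5.000 × 10^6 nM = 5.00 mM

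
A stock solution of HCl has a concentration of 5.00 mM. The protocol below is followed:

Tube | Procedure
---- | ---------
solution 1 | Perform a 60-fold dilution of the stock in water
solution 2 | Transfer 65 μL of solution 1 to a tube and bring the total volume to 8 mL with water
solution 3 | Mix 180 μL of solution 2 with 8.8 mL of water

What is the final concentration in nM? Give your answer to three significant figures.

Step 1: 60-fold → factor 60
Step 2: 65 μL brought to 8 mL → factor 8000/65 = 123.08
Step 3: 180 μL + 8.8 mL = 8980 μL total → factor 8980/180 = 49.889
Overall dilution factor = 60 × 123.08 × 49.889 = 3.6841 × 10^5
Final = 5.00 mM / 3.6841 × 10^5 = 1.357 × 10^-5 mM = 13.6 nM

13.6 nM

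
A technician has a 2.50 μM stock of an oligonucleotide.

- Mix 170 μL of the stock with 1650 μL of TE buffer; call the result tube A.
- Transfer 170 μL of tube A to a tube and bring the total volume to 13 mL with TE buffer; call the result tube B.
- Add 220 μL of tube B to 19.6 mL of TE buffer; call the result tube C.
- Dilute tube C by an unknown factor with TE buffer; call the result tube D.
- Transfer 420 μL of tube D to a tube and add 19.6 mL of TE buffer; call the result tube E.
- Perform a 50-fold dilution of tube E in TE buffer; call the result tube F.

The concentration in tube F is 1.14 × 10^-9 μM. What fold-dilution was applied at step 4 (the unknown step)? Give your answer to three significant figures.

12.5-fold

Step 1: 170 μL + 1650 μL = 1820 μL total → factor 1820/170 = 10.706
Step 2: 170 μL brought to 13 mL → factor 13000/170 = 76.471
Step 3: 220 μL + 19.6 mL = 19820 μL total → factor 19820/220 = 90.091
Step 4: unknown factor x
Step 5: 420 μL + 19.6 mL = 20020 μL total → factor 20020/420 = 47.667
Step 6: 50-fold → factor 50
Product of known-step factors = 1.7579 × 10^8
Overall factor = 2.50 μM / (1.14 × 10^-9 μM) = 2.193 × 10^9
x = 2.193 × 10^9 / 1.7579 × 10^8 = 12.5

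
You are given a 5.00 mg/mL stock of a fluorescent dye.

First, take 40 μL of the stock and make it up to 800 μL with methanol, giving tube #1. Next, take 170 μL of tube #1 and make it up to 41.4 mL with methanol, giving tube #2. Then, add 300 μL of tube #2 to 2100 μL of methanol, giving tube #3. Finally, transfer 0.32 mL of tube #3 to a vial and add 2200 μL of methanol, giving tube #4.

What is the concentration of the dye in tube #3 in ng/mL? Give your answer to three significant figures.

Step 1: 40 μL brought to 800 μL → factor 800/40 = 20
Step 2: 170 μL brought to 41.4 mL → factor 41400/170 = 243.53
Step 3: 300 μL + 2100 μL = 2400 μL total → factor 2400/300 = 8
Dilution factor through tube #3 = 20 × 243.53 × 8 = 38965
[tube #3] = 5.00 mg/mL / 38965 = 0.0001283 mg/mL = 128 ng/mL

128 ng/mL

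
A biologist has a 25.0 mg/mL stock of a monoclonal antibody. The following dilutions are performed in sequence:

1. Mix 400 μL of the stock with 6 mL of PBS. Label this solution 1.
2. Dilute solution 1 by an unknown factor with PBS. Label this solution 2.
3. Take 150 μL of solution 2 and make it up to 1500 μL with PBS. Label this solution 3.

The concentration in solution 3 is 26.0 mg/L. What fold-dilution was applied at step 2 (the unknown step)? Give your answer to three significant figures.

6.01-fold

Step 1: 400 μL + 6 mL = 6400 μL total → factor 6400/400 = 16
Step 2: unknown factor x
Step 3: 150 μL brought to 1500 μL → factor 1500/150 = 10
Product of known-step factors = 160
Overall factor = 25.0 mg/mL / (26.0 mg/L) = 961.54
x = 961.54 / 160 = 6.01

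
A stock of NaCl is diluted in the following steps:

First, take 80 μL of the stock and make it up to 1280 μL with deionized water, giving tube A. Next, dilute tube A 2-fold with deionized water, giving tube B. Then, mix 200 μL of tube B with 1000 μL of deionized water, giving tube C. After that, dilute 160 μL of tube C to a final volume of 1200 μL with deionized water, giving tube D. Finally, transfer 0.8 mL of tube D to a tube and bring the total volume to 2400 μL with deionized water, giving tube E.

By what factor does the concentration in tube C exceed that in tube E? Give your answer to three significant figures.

Step 1: 80 μL brought to 1280 μL → factor 1280/80 = 16
Step 2: 2-fold → factor 2
Step 3: 200 μL + 1000 μL = 1200 μL total → factor 1200/200 = 6
Step 4: 160 μL brought to 1200 μL → factor 1200/160 = 7.5
Step 5: 0.8 mL brought to 2400 μL → factor 2.4/0.8 = 3
Dilution factor to tube C = 192; to tube E = 4320
[tube C]/[tube E] = (factor to tube E)/(factor to tube C) = 4320/192 = 22.5

22.5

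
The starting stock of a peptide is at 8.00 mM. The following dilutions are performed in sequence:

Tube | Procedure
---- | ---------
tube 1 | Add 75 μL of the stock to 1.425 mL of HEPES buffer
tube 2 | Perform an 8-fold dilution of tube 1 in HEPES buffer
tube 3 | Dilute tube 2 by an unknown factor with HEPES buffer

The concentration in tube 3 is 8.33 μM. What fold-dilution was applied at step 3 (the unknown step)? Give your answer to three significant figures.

6.00-fold

Step 1: 75 μL + 1.425 mL = 1500 μL total → factor 1500/75 = 20
Step 2: 8-fold → factor 8
Step 3: unknown factor x
Product of known-step factors = 160
Overall factor = 8.00 mM / (8.33 μM) = 960.38
x = 960.38 / 160 = 6.00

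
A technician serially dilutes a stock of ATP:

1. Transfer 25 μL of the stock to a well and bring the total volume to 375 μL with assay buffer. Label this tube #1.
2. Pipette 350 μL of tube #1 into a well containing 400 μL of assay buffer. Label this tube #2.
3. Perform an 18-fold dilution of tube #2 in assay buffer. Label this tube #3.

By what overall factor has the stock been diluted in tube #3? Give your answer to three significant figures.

Step 1: 25 μL brought to 375 μL → factor 375/25 = 15
Step 2: 350 μL + 400 μL = 750 μL total → factor 750/350 = 2.1429
Step 3: 18-fold → factor 18
Overall dilution factor = 15 × 2.1429 × 18 = 578.57

579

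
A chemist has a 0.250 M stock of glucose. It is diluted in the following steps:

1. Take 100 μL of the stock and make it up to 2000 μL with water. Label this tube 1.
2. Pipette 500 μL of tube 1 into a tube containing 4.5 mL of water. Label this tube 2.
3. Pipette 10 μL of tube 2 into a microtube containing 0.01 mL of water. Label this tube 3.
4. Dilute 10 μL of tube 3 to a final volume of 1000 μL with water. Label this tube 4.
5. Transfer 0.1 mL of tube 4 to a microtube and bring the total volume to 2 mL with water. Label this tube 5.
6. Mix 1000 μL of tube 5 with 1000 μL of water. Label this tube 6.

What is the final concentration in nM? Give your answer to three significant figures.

Step 1: 100 μL brought to 2000 μL → factor 2000/100 = 20
Step 2: 500 μL + 4.5 mL = 5000 μL total → factor 5000/500 = 10
Step 3: 10 μL + 0.01 mL = 20 μL total → factor 20/10 = 2
Step 4: 10 μL brought to 1000 μL → factor 1000/10 = 100
Step 5: 0.1 mL brought to 2 mL → factor 2/0.1 = 20
Step 6: 1000 μL + 1000 μL = 2000 μL total → factor 2000/1000 = 2
Overall dilution factor = 20 × 10 × 2 × 100 × 20 × 2 = 1.6 × 10^6
Final = 0.250 M / 1.6 × 10^6 = 1.563 × 10^-7 M = 156 nM

156 nM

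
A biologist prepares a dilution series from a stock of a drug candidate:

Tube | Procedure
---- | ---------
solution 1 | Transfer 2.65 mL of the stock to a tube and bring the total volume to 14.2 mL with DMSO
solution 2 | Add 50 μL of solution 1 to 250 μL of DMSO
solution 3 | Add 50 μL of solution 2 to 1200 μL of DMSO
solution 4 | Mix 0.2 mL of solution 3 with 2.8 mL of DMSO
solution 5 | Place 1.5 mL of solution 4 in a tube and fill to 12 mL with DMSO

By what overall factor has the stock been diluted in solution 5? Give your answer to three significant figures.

9.65 × 10^4

Step 1: 2.65 mL brought to 14.2 mL → factor 14.2/2.65 = 5.3585
Step 2: 50 μL + 250 μL = 300 μL total → factor 300/50 = 6
Step 3: 50 μL + 1200 μL = 1250 μL total → factor 1250/50 = 25
Step 4: 0.2 mL + 2.8 mL = 3 mL total → factor 3/0.2 = 15
Step 5: 1.5 mL brought to 12 mL → factor 12/1.5 = 8
Overall dilution factor = 5.3585 × 6 × 25 × 15 × 8 = 96453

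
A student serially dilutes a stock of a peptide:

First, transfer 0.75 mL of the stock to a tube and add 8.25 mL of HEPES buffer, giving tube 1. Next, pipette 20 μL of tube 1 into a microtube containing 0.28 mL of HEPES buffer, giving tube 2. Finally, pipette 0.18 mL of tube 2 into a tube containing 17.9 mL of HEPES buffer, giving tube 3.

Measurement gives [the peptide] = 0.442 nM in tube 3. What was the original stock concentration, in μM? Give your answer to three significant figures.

Step 1: 0.75 mL + 8.25 mL = 9 mL total → factor 9/0.75 = 12
Step 2: 20 μL + 0.28 mL = 300 μL total → factor 300/20 = 15
Step 3: 0.18 mL + 17.9 mL = 18.08 mL total → factor 18.08/0.18 = 100.44
Overall dilution factor = 12 × 15 × 100.44 = 18080
Stock = 0.442 nM × 18080 = 7991 nM = 7.99 μM

7.99 μM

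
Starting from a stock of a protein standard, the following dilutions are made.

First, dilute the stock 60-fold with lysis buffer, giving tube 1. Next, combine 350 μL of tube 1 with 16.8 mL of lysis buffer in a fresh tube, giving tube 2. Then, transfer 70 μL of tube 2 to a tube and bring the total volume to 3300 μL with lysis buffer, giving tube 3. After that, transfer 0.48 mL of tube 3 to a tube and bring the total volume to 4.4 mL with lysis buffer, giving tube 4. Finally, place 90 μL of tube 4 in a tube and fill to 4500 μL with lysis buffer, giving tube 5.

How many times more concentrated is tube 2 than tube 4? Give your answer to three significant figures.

Step 1: 60-fold → factor 60
Step 2: 350 μL + 16.8 mL = 17150 μL total → factor 17150/350 = 49
Step 3: 70 μL brought to 3300 μL → factor 3300/70 = 47.143
Step 4: 0.48 mL brought to 4.4 mL → factor 4.4/0.48 = 9.1667
Dilution factor to tube 2 = 2940; to tube 4 = 1.2705 × 10^6
[tube 2]/[tube 4] = (factor to tube 4)/(factor to tube 2) = 1.2705 × 10^6/2940 = 432

432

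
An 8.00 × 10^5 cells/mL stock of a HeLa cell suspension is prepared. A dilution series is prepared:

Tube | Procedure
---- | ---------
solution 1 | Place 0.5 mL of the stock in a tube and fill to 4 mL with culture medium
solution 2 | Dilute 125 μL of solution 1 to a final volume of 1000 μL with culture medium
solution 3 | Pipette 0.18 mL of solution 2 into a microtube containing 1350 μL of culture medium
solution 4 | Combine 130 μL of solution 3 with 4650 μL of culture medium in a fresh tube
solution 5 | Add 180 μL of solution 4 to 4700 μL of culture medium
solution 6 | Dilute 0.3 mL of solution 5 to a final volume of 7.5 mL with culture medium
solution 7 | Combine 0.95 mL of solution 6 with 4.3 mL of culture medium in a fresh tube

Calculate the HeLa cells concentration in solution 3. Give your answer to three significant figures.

Step 1: 0.5 mL brought to 4 mL → factor 4/0.5 = 8
Step 2: 125 μL brought to 1000 μL → factor 1000/125 = 8
Step 3: 0.18 mL + 1350 μL = 1.53 mL total → factor 1.53/0.18 = 8.5
Dilution factor through solution 3 = 8 × 8 × 8.5 = 544
[solution 3] = 8.00 × 10^5 cells/mL / 544 = 1.47 × 10^3 cells/mL

1.47 × 10^3 cells/mL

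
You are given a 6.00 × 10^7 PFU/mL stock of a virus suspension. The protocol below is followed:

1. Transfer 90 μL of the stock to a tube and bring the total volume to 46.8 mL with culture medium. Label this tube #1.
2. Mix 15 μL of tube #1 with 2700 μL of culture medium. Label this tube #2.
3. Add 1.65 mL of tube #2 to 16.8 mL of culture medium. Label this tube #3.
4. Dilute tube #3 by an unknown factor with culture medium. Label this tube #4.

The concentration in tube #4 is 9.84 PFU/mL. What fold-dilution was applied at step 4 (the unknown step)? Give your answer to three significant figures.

5.79-fold

Step 1: 90 μL brought to 46.8 mL → factor 46800/90 = 520
Step 2: 15 μL + 2700 μL = 2715 μL total → factor 2715/15 = 181
Step 3: 1.65 mL + 16.8 mL = 18.45 mL total → factor 18.45/1.65 = 11.182
Step 4: unknown factor x
Product of known-step factors = 1.0524 × 10^6
Overall factor = 6.00 × 10^7 PFU/mL / (9.84 PFU/mL) = 6.0976 × 10^6
x = 6.0976 × 10^6 / 1.0524 × 10^6 = 5.79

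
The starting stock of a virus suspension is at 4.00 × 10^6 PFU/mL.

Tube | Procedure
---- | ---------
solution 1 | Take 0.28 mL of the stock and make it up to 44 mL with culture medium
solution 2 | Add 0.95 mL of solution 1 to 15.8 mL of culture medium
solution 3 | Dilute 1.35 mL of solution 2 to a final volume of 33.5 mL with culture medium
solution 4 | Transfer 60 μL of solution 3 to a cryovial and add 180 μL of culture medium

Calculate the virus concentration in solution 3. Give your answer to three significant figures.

58.2 PFU/mL

Step 1: 0.28 mL brought to 44 mL → factor 44/0.28 = 157.14
Step 2: 0.95 mL + 15.8 mL = 16.75 mL total → factor 16.75/0.95 = 17.632
Step 3: 1.35 mL brought to 33.5 mL → factor 33.5/1.35 = 24.815
Dilution factor through solution 3 = 157.14 × 17.632 × 24.815 = 68754
[solution 3] = 4.00 × 10^6 PFU/mL / 68754 = 58.2 PFU/mL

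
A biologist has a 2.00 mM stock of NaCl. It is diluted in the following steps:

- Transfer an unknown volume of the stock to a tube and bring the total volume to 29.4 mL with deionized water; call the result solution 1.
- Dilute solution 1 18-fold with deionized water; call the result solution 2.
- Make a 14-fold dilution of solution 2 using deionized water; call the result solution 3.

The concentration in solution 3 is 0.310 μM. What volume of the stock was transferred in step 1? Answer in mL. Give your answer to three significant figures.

Step 1: v brought to 29.4 mL → factor = 29.4 mL/v
Step 2: 18-fold → factor 18
Step 3: 14-fold → factor 14
Product of known-step factors = 252
Overall factor = 2.00 mM / (0.310 μM) = 6451.6
Step-1 factor = 6451.6 / 252 = 25.602
v = 29.4 mL / 25.602 = 1.15 mL

1.15 mL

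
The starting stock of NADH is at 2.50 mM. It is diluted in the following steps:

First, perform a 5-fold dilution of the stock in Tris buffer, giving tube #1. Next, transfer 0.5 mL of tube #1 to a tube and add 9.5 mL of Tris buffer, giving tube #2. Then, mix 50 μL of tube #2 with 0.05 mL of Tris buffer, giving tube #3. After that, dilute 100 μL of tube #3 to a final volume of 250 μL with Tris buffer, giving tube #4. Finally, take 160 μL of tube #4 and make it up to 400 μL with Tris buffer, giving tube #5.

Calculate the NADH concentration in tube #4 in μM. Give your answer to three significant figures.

5.00 μM

Step 1: 5-fold → factor 5
Step 2: 0.5 mL + 9.5 mL = 10 mL total → factor 10/0.5 = 20
Step 3: 50 μL + 0.05 mL = 100 μL total → factor 100/50 = 2
Step 4: 100 μL brought to 250 μL → factor 250/100 = 2.5
Dilution factor through tube #4 = 5 × 20 × 2 × 2.5 = 500
[tube #4] = 2.50 mM / 500 = 0.005000 mM = 5.00 μM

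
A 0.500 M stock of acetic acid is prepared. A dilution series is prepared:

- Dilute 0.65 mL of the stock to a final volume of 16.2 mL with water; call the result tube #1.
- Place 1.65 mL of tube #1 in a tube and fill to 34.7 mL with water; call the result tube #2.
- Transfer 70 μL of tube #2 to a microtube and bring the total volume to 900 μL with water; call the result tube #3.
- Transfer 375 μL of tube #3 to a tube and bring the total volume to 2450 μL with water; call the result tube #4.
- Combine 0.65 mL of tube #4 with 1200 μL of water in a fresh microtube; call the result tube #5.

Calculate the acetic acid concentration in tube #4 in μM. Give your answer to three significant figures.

Step 1: 0.65 mL brought to 16.2 mL → factor 16.2/0.65 = 24.923
Step 2: 1.65 mL brought to 34.7 mL → factor 34.7/1.65 = 21.03
Step 3: 70 μL brought to 900 μL → factor 900/70 = 12.857
Step 4: 375 μL brought to 2450 μL → factor 2450/375 = 6.5333
Dilution factor through tube #4 = 24.923 × 21.03 × 12.857 × 6.5333 = 44028
[tube #4] = 0.500 M / 44028 = 1.136 × 10^-5 M = 11.4 μM

11.4 μM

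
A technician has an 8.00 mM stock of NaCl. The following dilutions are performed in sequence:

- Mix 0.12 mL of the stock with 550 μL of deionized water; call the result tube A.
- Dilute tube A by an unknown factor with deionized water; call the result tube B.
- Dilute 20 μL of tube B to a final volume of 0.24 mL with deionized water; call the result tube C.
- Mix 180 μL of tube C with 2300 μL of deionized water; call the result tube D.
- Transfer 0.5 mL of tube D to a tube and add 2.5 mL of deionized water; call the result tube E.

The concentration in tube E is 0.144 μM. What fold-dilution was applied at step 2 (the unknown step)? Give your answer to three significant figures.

10.0-fold

Step 1: 0.12 mL + 550 μL = 0.67 mL total → factor 0.67/0.12 = 5.5833
Step 2: unknown factor x
Step 3: 20 μL brought to 0.24 mL → factor 240/20 = 12
Step 4: 180 μL + 2300 μL = 2480 μL total → factor 2480/180 = 13.778
Step 5: 0.5 mL + 2.5 mL = 3 mL total → factor 3/0.5 = 6
Product of known-step factors = 5538.7
Overall factor = 8.00 mM / (0.144 μM) = 55556
x = 55556 / 5538.7 = 10.0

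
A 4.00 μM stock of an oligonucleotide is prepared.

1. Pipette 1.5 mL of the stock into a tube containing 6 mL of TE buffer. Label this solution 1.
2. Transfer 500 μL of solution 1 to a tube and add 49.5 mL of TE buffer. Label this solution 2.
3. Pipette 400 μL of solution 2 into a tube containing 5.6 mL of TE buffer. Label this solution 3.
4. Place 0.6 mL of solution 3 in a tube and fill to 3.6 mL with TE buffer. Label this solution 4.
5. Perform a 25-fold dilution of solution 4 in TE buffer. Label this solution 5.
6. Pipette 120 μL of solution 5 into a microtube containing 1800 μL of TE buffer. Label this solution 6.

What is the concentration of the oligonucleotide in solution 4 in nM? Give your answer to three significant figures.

Step 1: 1.5 mL + 6 mL = 7.5 mL total → factor 7.5/1.5 = 5
Step 2: 500 μL + 49.5 mL = 50000 μL total → factor 50000/500 = 100
Step 3: 400 μL + 5.6 mL = 6000 μL total → factor 6000/400 = 15
Step 4: 0.6 mL brought to 3.6 mL → factor 3.6/0.6 = 6
Dilution factor through solution 4 = 5 × 100 × 15 × 6 = 45000
[solution 4] = 4.00 μM / 45000 = 8.889 × 10^-5 μM = 0.0889 nM

0.0889 nM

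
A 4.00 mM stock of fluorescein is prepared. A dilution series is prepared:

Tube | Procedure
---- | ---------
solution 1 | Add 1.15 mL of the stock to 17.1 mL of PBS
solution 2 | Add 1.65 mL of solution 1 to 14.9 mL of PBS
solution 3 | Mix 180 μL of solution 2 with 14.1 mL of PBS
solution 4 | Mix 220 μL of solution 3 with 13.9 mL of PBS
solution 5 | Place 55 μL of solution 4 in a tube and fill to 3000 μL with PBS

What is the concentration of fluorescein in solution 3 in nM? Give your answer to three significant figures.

Step 1: 1.15 mL + 17.1 mL = 18.25 mL total → factor 18.25/1.15 = 15.87
Step 2: 1.65 mL + 14.9 mL = 16.55 mL total → factor 16.55/1.65 = 10.03
Step 3: 180 μL + 14.1 mL = 14280 μL total → factor 14280/180 = 79.333
Dilution factor through solution 3 = 15.87 × 10.03 × 79.333 = 12628
[solution 3] = 4.00 mM / 12628 = 0.0003168 mM = 317 nM

317 nM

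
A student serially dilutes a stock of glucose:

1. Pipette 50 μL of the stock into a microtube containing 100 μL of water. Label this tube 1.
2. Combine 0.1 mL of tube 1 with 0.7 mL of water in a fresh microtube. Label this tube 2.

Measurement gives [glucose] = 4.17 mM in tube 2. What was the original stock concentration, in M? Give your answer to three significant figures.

0.100 M

Step 1: 50 μL + 100 μL = 150 μL total → factor 150/50 = 3
Step 2: 0.1 mL + 0.7 mL = 0.8 mL total → factor 0.8/0.1 = 8
Overall dilution factor = 3 × 8 = 24
Stock = 4.17 mM × 24 = 100.1 mM = 0.100 M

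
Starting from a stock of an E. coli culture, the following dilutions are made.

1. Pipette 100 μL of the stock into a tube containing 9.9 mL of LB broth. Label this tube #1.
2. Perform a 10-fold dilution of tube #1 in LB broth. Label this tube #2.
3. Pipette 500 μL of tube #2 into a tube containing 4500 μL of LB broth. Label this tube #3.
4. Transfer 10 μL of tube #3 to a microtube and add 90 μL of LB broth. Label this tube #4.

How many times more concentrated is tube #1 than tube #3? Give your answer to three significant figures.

Step 1: 100 μL + 9.9 mL = 10000 μL total → factor 10000/100 = 100
Step 2: 10-fold → factor 10
Step 3: 500 μL + 4500 μL = 5000 μL total → factor 5000/500 = 10
Dilution factor to tube #1 = 100; to tube #3 = 10000
[tube #1]/[tube #3] = (factor to tube #3)/(factor to tube #1) = 10000/100 = 100

100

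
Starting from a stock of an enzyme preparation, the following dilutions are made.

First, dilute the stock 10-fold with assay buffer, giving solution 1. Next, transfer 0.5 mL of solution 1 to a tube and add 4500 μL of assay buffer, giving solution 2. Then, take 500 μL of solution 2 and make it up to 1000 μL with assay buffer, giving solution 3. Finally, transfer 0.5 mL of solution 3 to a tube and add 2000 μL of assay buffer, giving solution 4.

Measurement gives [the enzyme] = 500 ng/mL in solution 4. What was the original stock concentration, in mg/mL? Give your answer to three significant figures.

0.500 mg/mL

Step 1: 10-fold → factor 10
Step 2: 0.5 mL + 4500 μL = 5 mL total → factor 5/0.5 = 10
Step 3: 500 μL brought to 1000 μL → factor 1000/500 = 2
Step 4: 0.5 mL + 2000 μL = 2.5 mL total → factor 2.5/0.5 = 5
Overall dilution factor = 10 × 10 × 2 × 5 = 1000
Stock = 500 ng/mL × 1000 = 5.000 × 10^5 ng/mL = 0.500 mg/mL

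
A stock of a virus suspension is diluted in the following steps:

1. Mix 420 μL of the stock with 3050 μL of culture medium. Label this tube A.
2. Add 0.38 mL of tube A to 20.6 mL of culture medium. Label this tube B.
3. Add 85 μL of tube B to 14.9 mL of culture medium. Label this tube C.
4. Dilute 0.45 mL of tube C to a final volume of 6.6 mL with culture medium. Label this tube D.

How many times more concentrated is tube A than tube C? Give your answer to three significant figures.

Step 1: 420 μL + 3050 μL = 3470 μL total → factor 3470/420 = 8.2619
Step 2: 0.38 mL + 20.6 mL = 20.98 mL total → factor 20.98/0.38 = 55.211
Step 3: 85 μL + 14.9 mL = 14985 μL total → factor 14985/85 = 176.29
Dilution factor to tube A = 8.2619; to tube C = 80416
[tube A]/[tube C] = (factor to tube C)/(factor to tube A) = 80416/8.2619 = 9.73 × 10^3

9.73 × 10^3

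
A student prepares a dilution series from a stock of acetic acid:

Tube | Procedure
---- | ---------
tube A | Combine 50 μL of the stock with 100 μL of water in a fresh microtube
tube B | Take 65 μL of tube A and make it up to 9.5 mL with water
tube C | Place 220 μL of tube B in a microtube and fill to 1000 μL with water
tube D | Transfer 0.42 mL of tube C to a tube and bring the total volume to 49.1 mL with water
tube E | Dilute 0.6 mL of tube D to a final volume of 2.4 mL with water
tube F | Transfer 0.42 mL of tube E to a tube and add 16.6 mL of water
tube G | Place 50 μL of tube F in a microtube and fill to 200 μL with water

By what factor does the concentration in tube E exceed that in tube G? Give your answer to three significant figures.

Step 1: 50 μL + 100 μL = 150 μL total → factor 150/50 = 3
Step 2: 65 μL brought to 9.5 mL → factor 9500/65 = 146.15
Step 3: 220 μL brought to 1000 μL → factor 1000/220 = 4.5455
Step 4: 0.42 mL brought to 49.1 mL → factor 49.1/0.42 = 116.9
Step 5: 0.6 mL brought to 2.4 mL → factor 2.4/0.6 = 4
Step 6: 0.42 mL + 16.6 mL = 17.02 mL total → factor 17.02/0.42 = 40.524
Step 7: 50 μL brought to 200 μL → factor 200/50 = 4
Dilution factor to tube E = 9.3197 × 10^5; to tube G = 1.5107 × 10^8
[tube E]/[tube G] = (factor to tube G)/(factor to tube E) = 1.5107 × 10^8/9.3197 × 10^5 = 162

162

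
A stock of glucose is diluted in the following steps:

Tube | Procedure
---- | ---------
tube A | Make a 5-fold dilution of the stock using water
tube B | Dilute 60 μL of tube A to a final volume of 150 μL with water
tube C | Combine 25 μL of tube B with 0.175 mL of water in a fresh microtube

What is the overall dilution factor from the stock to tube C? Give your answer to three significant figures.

Step 1: 5-fold → factor 5
Step 2: 60 μL brought to 150 μL → factor 150/60 = 2.5
Step 3: 25 μL + 0.175 mL = 200 μL total → factor 200/25 = 8
Overall dilution factor = 5 × 2.5 × 8 = 100

100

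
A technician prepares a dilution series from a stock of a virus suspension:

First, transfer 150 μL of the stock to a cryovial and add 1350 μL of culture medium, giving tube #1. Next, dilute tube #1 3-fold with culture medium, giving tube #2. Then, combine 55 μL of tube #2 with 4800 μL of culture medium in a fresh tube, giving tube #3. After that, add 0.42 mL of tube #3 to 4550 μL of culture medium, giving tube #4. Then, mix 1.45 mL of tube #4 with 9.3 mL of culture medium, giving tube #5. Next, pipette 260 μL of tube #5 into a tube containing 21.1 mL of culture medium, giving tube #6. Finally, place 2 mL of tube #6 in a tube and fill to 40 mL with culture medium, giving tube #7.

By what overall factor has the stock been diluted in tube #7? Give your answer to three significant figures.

Step 1: 150 μL + 1350 μL = 1500 μL total → factor 1500/150 = 10
Step 2: 3-fold → factor 3
Step 3: 55 μL + 4800 μL = 4855 μL total → factor 4855/55 = 88.273
Step 4: 0.42 mL + 4550 μL = 4.97 mL total → factor 4.97/0.42 = 11.833
Step 5: 1.45 mL + 9.3 mL = 10.75 mL total → factor 10.75/1.45 = 7.4138
Step 6: 260 μL + 21.1 mL = 21360 μL total → factor 21360/260 = 82.154
Step 7: 2 mL brought to 40 mL → factor 40/2 = 20
Overall dilution factor = 10 × 3 × 88.273 × 11.833 × 7.4138 × 82.154 × 20 = 3.8173 × 10^8

3.82 × 10^8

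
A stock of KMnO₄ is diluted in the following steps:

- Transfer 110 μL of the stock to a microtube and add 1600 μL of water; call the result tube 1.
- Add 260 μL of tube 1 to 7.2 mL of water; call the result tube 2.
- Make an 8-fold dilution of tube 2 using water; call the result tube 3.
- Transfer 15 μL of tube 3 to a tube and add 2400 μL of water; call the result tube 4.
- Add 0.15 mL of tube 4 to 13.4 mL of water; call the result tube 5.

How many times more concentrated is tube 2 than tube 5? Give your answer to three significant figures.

Step 1: 110 μL + 1600 μL = 1710 μL total → factor 1710/110 = 15.545
Step 2: 260 μL + 7.2 mL = 7460 μL total → factor 7460/260 = 28.692
Step 3: 8-fold → factor 8
Step 4: 15 μL + 2400 μL = 2415 μL total → factor 2415/15 = 161
Step 5: 0.15 mL + 13.4 mL = 13.55 mL total → factor 13.55/0.15 = 90.333
Dilution factor to tube 2 = 446.03; to tube 5 = 5.1896 × 10^7
[tube 2]/[tube 5] = (factor to tube 5)/(factor to tube 2) = 5.1896 × 10^7/446.03 = 1.16 × 10^5

1.16 × 10^5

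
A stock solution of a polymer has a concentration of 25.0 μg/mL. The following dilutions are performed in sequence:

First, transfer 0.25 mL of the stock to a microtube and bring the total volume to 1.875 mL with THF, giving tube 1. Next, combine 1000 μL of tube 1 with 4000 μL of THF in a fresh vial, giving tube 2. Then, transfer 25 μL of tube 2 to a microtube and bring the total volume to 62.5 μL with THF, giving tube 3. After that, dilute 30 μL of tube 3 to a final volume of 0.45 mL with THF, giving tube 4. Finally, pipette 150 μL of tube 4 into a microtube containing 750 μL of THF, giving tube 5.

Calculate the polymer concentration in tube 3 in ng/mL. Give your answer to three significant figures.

267 ng/mL

Step 1: 0.25 mL brought to 1.875 mL → factor 1.875/0.25 = 7.5
Step 2: 1000 μL + 4000 μL = 5000 μL total → factor 5000/1000 = 5
Step 3: 25 μL brought to 62.5 μL → factor 62.5/25 = 2.5
Dilution factor through tube 3 = 7.5 × 5 × 2.5 = 93.75
[tube 3] = 25.0 μg/mL / 93.75 = 0.2667 μg/mL = 267 ng/mL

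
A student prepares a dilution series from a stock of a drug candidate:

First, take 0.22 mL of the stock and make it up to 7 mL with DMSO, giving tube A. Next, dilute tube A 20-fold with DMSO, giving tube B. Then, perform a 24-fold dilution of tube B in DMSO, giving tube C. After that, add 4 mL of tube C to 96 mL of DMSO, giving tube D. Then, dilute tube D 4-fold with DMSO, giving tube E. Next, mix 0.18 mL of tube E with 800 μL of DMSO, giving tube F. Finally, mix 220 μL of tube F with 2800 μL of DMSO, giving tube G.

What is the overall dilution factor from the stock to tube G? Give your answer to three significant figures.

1.14 × 10^8

Step 1: 0.22 mL brought to 7 mL → factor 7/0.22 = 31.818
Step 2: 20-fold → factor 20
Step 3: 24-fold → factor 24
Step 4: 4 mL + 96 mL = 100 mL total → factor 100/4 = 25
Step 5: 4-fold → factor 4
Step 6: 0.18 mL + 800 μL = 0.98 mL total → factor 0.98/0.18 = 5.4444
Step 7: 220 μL + 2800 μL = 3020 μL total → factor 3020/220 = 13.727
Overall dilution factor = 31.818 × 20 × 24 × 25 × 4 × 5.4444 × 13.727 = 1.1414 × 10^8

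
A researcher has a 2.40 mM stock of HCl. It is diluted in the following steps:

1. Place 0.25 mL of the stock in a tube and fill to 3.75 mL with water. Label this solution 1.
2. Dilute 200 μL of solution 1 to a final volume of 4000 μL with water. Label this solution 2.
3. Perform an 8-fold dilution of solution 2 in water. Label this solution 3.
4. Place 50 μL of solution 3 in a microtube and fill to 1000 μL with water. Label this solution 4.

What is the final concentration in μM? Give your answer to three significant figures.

0.0500 μM

Step 1: 0.25 mL brought to 3.75 mL → factor 3.75/0.25 = 15
Step 2: 200 μL brought to 4000 μL → factor 4000/200 = 20
Step 3: 8-fold → factor 8
Step 4: 50 μL brought to 1000 μL → factor 1000/50 = 20
Overall dilution factor = 15 × 20 × 8 × 20 = 48000
Final = 2.40 mM / 48000 = 5.000 × 10^-5 mM = 0.0500 μM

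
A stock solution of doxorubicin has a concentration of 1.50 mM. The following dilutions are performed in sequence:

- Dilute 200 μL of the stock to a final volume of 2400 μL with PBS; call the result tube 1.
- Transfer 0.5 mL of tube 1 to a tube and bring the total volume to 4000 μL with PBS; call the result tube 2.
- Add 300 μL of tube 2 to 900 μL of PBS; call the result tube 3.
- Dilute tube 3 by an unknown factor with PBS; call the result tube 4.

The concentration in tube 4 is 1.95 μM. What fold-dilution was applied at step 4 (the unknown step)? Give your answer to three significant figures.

Step 1: 200 μL brought to 2400 μL → factor 2400/200 = 12
Step 2: 0.5 mL brought to 4000 μL → factor 4/0.5 = 8
Step 3: 300 μL + 900 μL = 1200 μL total → factor 1200/300 = 4
Step 4: unknown factor x
Product of known-step factors = 384
Overall factor = 1.50 mM / (1.95 μM) = 769.23
x = 769.23 / 384 = 2.00

2.00-fold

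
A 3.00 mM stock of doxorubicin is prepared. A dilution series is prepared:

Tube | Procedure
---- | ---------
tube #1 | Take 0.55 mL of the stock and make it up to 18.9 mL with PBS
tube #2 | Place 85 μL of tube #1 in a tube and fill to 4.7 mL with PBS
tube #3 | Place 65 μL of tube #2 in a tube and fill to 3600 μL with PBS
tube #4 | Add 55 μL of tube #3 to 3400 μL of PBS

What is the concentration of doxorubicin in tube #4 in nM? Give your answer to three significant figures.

0.454 nM

Step 1: 0.55 mL brought to 18.9 mL → factor 18.9/0.55 = 34.364
Step 2: 85 μL brought to 4.7 mL → factor 4700/85 = 55.294
Step 3: 65 μL brought to 3600 μL → factor 3600/65 = 55.385
Step 4: 55 μL + 3400 μL = 3455 μL total → factor 3455/55 = 62.818
Overall dilution factor = 34.364 × 55.294 × 55.385 × 62.818 = 6.6108 × 10^6
Final = 3.00 mM / 6.6108 × 10^6 = 4.538 × 10^-7 mM = 0.454 nM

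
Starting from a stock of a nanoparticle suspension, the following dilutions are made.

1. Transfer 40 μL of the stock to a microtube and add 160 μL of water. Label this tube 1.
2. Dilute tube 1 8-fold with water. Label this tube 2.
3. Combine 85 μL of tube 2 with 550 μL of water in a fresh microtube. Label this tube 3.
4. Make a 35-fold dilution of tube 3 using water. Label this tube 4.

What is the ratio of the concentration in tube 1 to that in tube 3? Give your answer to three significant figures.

59.8

Step 1: 40 μL + 160 μL = 200 μL total → factor 200/40 = 5
Step 2: 8-fold → factor 8
Step 3: 85 μL + 550 μL = 635 μL total → factor 635/85 = 7.4706
Dilution factor to tube 1 = 5; to tube 3 = 298.82
[tube 1]/[tube 3] = (factor to tube 3)/(factor to tube 1) = 298.82/5 = 59.8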